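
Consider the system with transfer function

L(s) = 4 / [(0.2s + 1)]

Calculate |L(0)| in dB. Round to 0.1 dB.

12.0 dB

L(0) = 4 · 1 / 1 = 4
20 log₁₀(4) ≈ 12.04 dB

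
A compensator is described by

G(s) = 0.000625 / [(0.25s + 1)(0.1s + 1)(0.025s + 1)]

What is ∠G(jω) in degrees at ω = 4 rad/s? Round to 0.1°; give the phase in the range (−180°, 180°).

At ω = 4 rad/s:
pole (1 + j4·0.25) = 1 + j1 → |·| ≈ 1.4142, ∠ ≈ 45.00°
pole (1 + j4·0.1) = 1 + j0.4 → |·| ≈ 1.077, ∠ ≈ 21.80°
pole (1 + j4·0.025) = 1 + j0.1 → |·| ≈ 1.005, ∠ ≈ 5.71°
∠G = (0°) − (45.00° + 21.80° + 5.71°) = -72.51°

-72.5°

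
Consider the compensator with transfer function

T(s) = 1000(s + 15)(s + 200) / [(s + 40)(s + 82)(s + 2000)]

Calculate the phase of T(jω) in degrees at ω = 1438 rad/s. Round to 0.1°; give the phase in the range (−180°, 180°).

-39.4°

At s = jω = j1438:
zero (s+15): 15 + j1438 → |·| = √(15²+1438²) = √2068069 ≈ 1438.1, ∠ = arctan(1438/15) ≈ 89.40°
zero (s+200): 200 + j1438 → |·| = √(200²+1438²) = √2107844 ≈ 1451.8, ∠ = arctan(1438/200) ≈ 82.08°
pole (s+40): 40 + j1438 → |·| = √(40²+1438²) = √2069444 ≈ 1438.6, ∠ = arctan(1438/40) ≈ 88.41°
pole (s+82): 82 + j1438 → |·| = √(82²+1438²) = √2074568 ≈ 1440.3, ∠ = arctan(1438/82) ≈ 86.74°
pole (s+2000): 2000 + j1438 → |·| = √(2000²+1438²) = √6067844 ≈ 2463.3, ∠ = arctan(1438/2000) ≈ 35.72°
∠T = 171.48° − 210.87° = -39.39°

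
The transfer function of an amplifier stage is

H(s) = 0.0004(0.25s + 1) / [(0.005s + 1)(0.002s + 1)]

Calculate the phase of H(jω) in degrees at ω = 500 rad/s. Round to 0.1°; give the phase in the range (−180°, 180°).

At ω = 500 rad/s:
zero (1 + j500·0.25) = 1 + j125 → |·| ≈ 125, ∠ ≈ 89.54°
pole (1 + j500·0.005) = 1 + j2.5 → |·| ≈ 2.6926, ∠ ≈ 68.20°
pole (1 + j500·0.002) = 1 + j1 → |·| ≈ 1.4142, ∠ ≈ 45.00°
∠H = (89.54°) − (68.20° + 45.00°) = -23.66°

-23.7°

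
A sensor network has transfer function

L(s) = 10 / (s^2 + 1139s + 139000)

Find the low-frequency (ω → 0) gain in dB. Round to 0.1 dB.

L(0) = 10 / 139000 ≈ 7.1942e-05
20 log₁₀(7.1942e-05) ≈ -82.86 dB

-82.9 dB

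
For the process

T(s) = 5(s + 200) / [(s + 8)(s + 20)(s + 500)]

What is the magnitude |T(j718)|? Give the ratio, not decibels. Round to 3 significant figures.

8.26e-06

At s = jω = j718:
zero (s+200): 200 + j718 → |·| = √(200²+718²) = √555524 ≈ 745.33, ∠ = arctan(718/200) ≈ 74.43°
pole (s+8): 8 + j718 → |·| = √(8²+718²) = √515588 ≈ 718.04, ∠ = arctan(718/8) ≈ 89.36°
pole (s+20): 20 + j718 → |·| = √(20²+718²) = √515924 ≈ 718.28, ∠ = arctan(718/20) ≈ 88.40°
pole (s+500): 500 + j718 → |·| = √(500²+718²) = √765524 ≈ 874.94, ∠ = arctan(718/500) ≈ 55.15°
|T| = 5 · 745.33 / 4.5125e+08 ≈ 8.2585e-06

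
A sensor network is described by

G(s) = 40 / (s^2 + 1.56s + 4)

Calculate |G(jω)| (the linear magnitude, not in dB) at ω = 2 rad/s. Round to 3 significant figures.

At s = jω = j2:
quadratic: (j2)² + 1.56·j2 + 4 = 0 + j3.12 → |·| ≈ 3.12, ∠ ≈ 90.00°
|G| = 40 / 3.12 ≈ 12.821

12.8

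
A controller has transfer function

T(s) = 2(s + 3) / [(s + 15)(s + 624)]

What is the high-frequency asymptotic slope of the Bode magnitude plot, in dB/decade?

Each pole contributes −20 dB/decade at high frequency; each zero contributes +20 dB/decade.
Net: 1 zero(s) − 2 pole(s) → -20 dB/decade.

-20 dB/decade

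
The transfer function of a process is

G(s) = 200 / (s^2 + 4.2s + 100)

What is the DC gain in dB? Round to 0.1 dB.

6.0 dB

G(0) = 200 / 100 = 2
20 log₁₀(2) ≈ 6.02 dB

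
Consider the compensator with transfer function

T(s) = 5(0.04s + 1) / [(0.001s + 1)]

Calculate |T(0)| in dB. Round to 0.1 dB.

T(0) = 5 · 1 / 1 = 5
20 log₁₀(5) ≈ 13.98 dB

14.0 dB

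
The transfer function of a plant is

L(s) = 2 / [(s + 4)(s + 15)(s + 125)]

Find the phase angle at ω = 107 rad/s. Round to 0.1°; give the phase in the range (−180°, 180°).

149.6°

At s = jω = j107:
pole (s+4): 4 + j107 → |·| = √(4²+107²) = √11465 ≈ 107.07, ∠ = arctan(107/4) ≈ 87.86°
pole (s+15): 15 + j107 → |·| = √(15²+107²) = √11674 ≈ 108.05, ∠ = arctan(107/15) ≈ 82.02°
pole (s+125): 125 + j107 → |·| = √(125²+107²) = √27074 ≈ 164.54, ∠ = arctan(107/125) ≈ 40.56°
∠L = 0.00° − 210.44° = -210.44° ≡ 149.56° (principal value)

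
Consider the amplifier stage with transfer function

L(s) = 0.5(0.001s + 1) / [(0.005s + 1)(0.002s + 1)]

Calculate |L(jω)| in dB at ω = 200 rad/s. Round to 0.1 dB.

-9.5 dB

At ω = 200 rad/s:
zero (1 + j200·0.001) = 1 + j0.2 → |·| ≈ 1.0198, ∠ ≈ 11.31°
pole (1 + j200·0.005) = 1 + j1 → |·| ≈ 1.4142, ∠ ≈ 45.00°
pole (1 + j200·0.002) = 1 + j0.4 → |·| ≈ 1.077, ∠ ≈ 21.80°
|L| = 0.5 · 1.0198 / (1.4142 · 1.077) ≈ 0.33478
Gain = 20 log₁₀(0.33478) ≈ -9.50 dB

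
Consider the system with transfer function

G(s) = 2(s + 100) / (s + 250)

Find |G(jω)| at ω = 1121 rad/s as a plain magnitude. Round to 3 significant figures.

1.96

At s = jω = j1121:
zero (s+100): 100 + j1121 → |·| = √(100²+1121²) = √1266641 ≈ 1125.5, ∠ = arctan(1121/100) ≈ 84.90°
pole (s+250): 250 + j1121 → |·| = √(250²+1121²) = √1319141 ≈ 1148.5, ∠ = arctan(1121/250) ≈ 77.43°
|G| = 2 · 1125.5 / 1148.5 ≈ 1.9599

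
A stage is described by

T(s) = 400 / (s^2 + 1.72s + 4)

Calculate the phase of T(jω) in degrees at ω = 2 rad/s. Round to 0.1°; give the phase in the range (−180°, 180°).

-90.0°

At s = jω = j2:
quadratic: (j2)² + 1.72·j2 + 4 = 0 + j3.44 → |·| ≈ 3.44, ∠ ≈ 90.00°
∠T = 0.00° − 90.00° = -90.00°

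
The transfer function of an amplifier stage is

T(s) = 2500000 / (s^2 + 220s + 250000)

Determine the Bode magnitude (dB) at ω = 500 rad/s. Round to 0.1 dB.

27.1 dB

At s = jω = j500:
quadratic: (j500)² + 220·j500 + 250000 = 0 + j110000 → |·| ≈ 1.1e+05, ∠ ≈ 90.00°
|T| = 2500000 / 1.1e+05 ≈ 22.727
Gain = 20 log₁₀(22.727) ≈ 27.13 dB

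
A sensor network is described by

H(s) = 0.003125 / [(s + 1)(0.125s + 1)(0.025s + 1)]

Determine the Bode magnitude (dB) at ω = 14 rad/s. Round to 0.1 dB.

-79.6 dB

At ω = 14 rad/s:
pole (1 + j14·1) = 1 + j14 → |·| ≈ 14.036, ∠ ≈ 85.91°
pole (1 + j14·0.125) = 1 + j1.75 → |·| ≈ 2.0156, ∠ ≈ 60.26°
pole (1 + j14·0.025) = 1 + j0.35 → |·| ≈ 1.0595, ∠ ≈ 19.29°
|H| = 0.003125 · 1 / (14.036 · 2.0156 · 1.0595) ≈ 0.00010426
Gain = 20 log₁₀(0.00010426) ≈ -79.64 dB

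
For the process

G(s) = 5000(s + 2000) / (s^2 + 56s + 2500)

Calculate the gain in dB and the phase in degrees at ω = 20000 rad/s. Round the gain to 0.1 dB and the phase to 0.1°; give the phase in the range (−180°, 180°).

-12.0 dB, -95.6°

At s = jω = j20000:
zero (s+2000): 2000 + j20000 → |·| = √(2000²+20000²) = √404000000 ≈ 20100, ∠ = arctan(20000/2000) ≈ 84.29°
quadratic: (j20000)² + 56·j20000 + 2500 = -399997500 + j1120000 → |·| ≈ 4e+08, ∠ ≈ 179.84°
|G| = 5000 · 20100 / 4e+08 ≈ 0.25125
Gain = 20 log₁₀(0.25125) ≈ -12.00 dB
∠G = 84.29° − 179.84° = -95.55°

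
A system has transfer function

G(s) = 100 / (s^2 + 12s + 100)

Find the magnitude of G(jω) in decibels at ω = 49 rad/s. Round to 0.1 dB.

-27.5 dB

At s = jω = j49:
quadratic: (j49)² + 12·j49 + 100 = -2301 + j588 → |·| ≈ 2374.9, ∠ ≈ 165.67°
|G| = 100 / 2374.9 ≈ 0.042107
Gain = 20 log₁₀(0.042107) ≈ -27.51 dB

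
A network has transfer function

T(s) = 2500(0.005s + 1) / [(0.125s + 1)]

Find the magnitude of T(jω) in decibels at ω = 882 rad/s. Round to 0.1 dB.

At ω = 882 rad/s:
zero (1 + j882·0.005) = 1 + j4.41 → |·| ≈ 4.522, ∠ ≈ 77.22°
pole (1 + j882·0.125) = 1 + j110.25 → |·| ≈ 110.25, ∠ ≈ 89.48°
|T| = 2500 · 4.522 / (110.25) ≈ 102.54
Gain = 20 log₁₀(102.54) ≈ 40.22 dB

40.2 dB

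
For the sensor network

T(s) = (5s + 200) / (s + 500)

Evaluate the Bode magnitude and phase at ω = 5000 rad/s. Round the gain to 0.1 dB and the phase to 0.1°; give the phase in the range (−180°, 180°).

13.9 dB, 5.3°

Substitute s = j5000:
Numerator: 5(j5000) + 200 = 200 + j25000
Denominator: (j5000) + 500 = 500 + j5000
|N| = √(200² + 25000²) ≈ 25001, ∠N ≈ 89.54°
|D| = √(500² + 5000²) ≈ 5024.9, ∠D ≈ 84.29°
|T| = 25001 / 5024.9 ≈ 4.9754
Gain = 20 log₁₀(4.9754) ≈ 13.94 dB
∠T = 89.54° − 84.29° = 5.25°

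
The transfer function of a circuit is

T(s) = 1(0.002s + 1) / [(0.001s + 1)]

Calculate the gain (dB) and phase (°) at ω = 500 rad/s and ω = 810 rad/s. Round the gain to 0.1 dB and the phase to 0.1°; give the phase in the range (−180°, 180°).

ω = 500: 2.0 dB, 18.4°; ω = 810: 3.4 dB, 19.3°

At ω = 500 rad/s:
zero (1 + j500·0.002) = 1 + j1 → |·| ≈ 1.4142, ∠ ≈ 45.00°
pole (1 + j500·0.001) = 1 + j0.5 → |·| ≈ 1.118, ∠ ≈ 26.57°
|T| = 1 · 1.4142 / (1.118) ≈ 1.2649
Gain = 20 log₁₀(1.2649) ≈ 2.04 dB
∠T = (45.00°) − (26.57°) = 18.43°

At ω = 810 rad/s:
zero (1 + j810·0.002) = 1 + j1.62 → |·| ≈ 1.9038, ∠ ≈ 58.31°
pole (1 + j810·0.001) = 1 + j0.81 → |·| ≈ 1.2869, ∠ ≈ 39.01°
|T| = 1 · 1.9038 / (1.2869) ≈ 1.4794
Gain = 20 log₁₀(1.4794) ≈ 3.40 dB
∠T = (58.31°) − (39.01°) = 19.30°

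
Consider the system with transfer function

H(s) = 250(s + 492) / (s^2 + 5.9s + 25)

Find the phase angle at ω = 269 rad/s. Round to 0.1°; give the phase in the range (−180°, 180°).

At s = jω = j269:
zero (s+492): 492 + j269 → |·| = √(492²+269²) = √314425 ≈ 560.74, ∠ = arctan(269/492) ≈ 28.67°
quadratic: (j269)² + 5.9·j269 + 25 = -72336 + j1587.1 → |·| ≈ 72353, ∠ ≈ 178.74°
∠H = 28.67° − 178.74° = -150.07°

-150.1°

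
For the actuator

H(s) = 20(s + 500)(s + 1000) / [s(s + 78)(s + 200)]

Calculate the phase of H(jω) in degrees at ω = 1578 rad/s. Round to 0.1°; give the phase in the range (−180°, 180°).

At s = jω = j1578:
zero (s+500): 500 + j1578 → |·| = √(500²+1578²) = √2740084 ≈ 1655.3, ∠ = arctan(1578/500) ≈ 72.42°
zero (s+1000): 1000 + j1578 → |·| = √(1000²+1578²) = √3490084 ≈ 1868.2, ∠ = arctan(1578/1000) ≈ 57.64°
pole (s+78): 78 + j1578 → |·| = √(78²+1578²) = √2496168 ≈ 1579.9, ∠ = arctan(1578/78) ≈ 87.17°
pole (s+200): 200 + j1578 → |·| = √(200²+1578²) = √2530084 ≈ 1590.6, ∠ = arctan(1578/200) ≈ 82.78°
pole at origin: |s| = 1578, ∠ = 90.00° (in denominator)
∠H = 130.06° − 259.95° = -129.89°

-129.9°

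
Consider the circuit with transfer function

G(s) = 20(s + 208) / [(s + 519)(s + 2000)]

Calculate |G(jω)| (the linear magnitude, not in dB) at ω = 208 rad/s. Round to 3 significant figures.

0.00523

At s = jω = j208:
zero (s+208): 208 + j208 → |·| = √(208²+208²) = √86528 ≈ 294.16, ∠ = arctan(208/208) ≈ 45.00°
pole (s+519): 519 + j208 → |·| = √(519²+208²) = √312625 ≈ 559.13, ∠ = arctan(208/519) ≈ 21.84°
pole (s+2000): 2000 + j208 → |·| = √(2000²+208²) = √4043264 ≈ 2010.8, ∠ = arctan(208/2000) ≈ 5.94°
|G| = 20 · 294.16 / 1.1243e+06 ≈ 0.0052328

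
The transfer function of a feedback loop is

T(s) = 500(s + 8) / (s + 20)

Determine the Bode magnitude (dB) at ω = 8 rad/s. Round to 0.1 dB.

48.4 dB

At s = jω = j8:
zero (s+8): 8 + j8 → |·| = √(8²+8²) = √128 ≈ 11.314, ∠ = arctan(8/8) ≈ 45.00°
pole (s+20): 20 + j8 → |·| = √(20²+8²) = √464 ≈ 21.541, ∠ = arctan(8/20) ≈ 21.80°
|T| = 500 · 11.314 / 21.541 ≈ 262.62
Gain = 20 log₁₀(262.62) ≈ 48.39 dB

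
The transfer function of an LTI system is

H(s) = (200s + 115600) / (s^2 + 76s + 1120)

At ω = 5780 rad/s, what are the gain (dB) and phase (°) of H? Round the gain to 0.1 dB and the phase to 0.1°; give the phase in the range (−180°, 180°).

Substitute s = j5780:
Numerator: 200(j5780) + 115600 = 115600 + j1156000
Denominator: (j5780)^2 + 76(j5780) + 1120 = -33407280 + j439280
|N| = √(115600² + 1156000²) ≈ 1.1618e+06, ∠N ≈ 84.29°
|D| = √(33407280² + 439280²) ≈ 3.341e+07, ∠D ≈ 179.25°
|H| = 1.1618e+06 / 3.341e+07 ≈ 0.034774
Gain = 20 log₁₀(0.034774) ≈ -29.17 dB
∠H = 84.29° − 179.25° = -94.96°

-29.2 dB, -95.0°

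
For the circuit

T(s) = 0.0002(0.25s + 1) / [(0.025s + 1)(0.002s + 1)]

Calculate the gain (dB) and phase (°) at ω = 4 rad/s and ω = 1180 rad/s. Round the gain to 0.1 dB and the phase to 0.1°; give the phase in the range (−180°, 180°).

ω = 4: -71.0 dB, 38.8°; ω = 1180: -62.2 dB, -65.3°

At ω = 4 rad/s:
zero (1 + j4·0.25) = 1 + j1 → |·| ≈ 1.4142, ∠ ≈ 45.00°
pole (1 + j4·0.025) = 1 + j0.1 → |·| ≈ 1.005, ∠ ≈ 5.71°
pole (1 + j4·0.002) = 1 + j0.008 → |·| ≈ 1, ∠ ≈ 0.46°
|T| = 0.0002 · 1.4142 / (1.005 · 1) ≈ 0.00028143
Gain = 20 log₁₀(0.00028143) ≈ -71.01 dB
∠T = (45.00°) − (5.71° + 0.46°) = 38.83°

At ω = 1180 rad/s:
zero (1 + j1180·0.25) = 1 + j295 → |·| ≈ 295, ∠ ≈ 89.81°
pole (1 + j1180·0.025) = 1 + j29.5 → |·| ≈ 29.517, ∠ ≈ 88.06°
pole (1 + j1180·0.002) = 1 + j2.36 → |·| ≈ 2.5631, ∠ ≈ 67.04°
|T| = 0.0002 · 295 / (29.517 · 2.5631) ≈ 0.00077986
Gain = 20 log₁₀(0.00077986) ≈ -62.16 dB
∠T = (89.81°) − (88.06° + 67.04°) = -65.29°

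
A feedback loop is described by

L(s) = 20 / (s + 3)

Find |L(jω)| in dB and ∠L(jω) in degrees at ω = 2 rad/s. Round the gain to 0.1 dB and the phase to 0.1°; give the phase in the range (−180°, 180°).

Substitute s = j2:
Numerator: 20 = 20 + j0
Denominator: (j2) + 3 = 3 + j2
|N| = √(20² + 0²) ≈ 20, ∠N ≈ 0.00°
|D| = √(3² + 2²) ≈ 3.6056, ∠D ≈ 33.69°
|L| = 20 / 3.6056 ≈ 5.5469
Gain = 20 log₁₀(5.5469) ≈ 14.88 dB
∠L = 0.00° − 33.69° = -33.69°

14.9 dB, -33.7°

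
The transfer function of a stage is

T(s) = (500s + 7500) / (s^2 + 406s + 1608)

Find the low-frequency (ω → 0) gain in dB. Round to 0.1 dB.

13.4 dB

T(0) = 7500 / 1608 ≈ 4.6642
20 log₁₀(4.6642) ≈ 13.38 dB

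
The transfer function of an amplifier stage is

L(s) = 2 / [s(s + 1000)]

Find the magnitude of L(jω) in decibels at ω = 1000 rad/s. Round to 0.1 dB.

-117.0 dB

At s = jω = j1000:
pole (s+1000): 1000 + j1000 → |·| = √(1000²+1000²) = √2000000 ≈ 1414.2, ∠ = arctan(1000/1000) ≈ 45.00°
pole at origin: |s| = 1000, ∠ = 90.00° (in denominator)
|L| = 2 / 1.4142e+06 ≈ 1.4142e-06
Gain = 20 log₁₀(1.4142e-06) ≈ -116.99 dB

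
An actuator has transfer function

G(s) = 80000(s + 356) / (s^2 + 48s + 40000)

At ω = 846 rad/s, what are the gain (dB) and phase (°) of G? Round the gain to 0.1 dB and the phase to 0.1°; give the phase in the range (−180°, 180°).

At s = jω = j846:
zero (s+356): 356 + j846 → |·| = √(356²+846²) = √842452 ≈ 917.85, ∠ = arctan(846/356) ≈ 67.18°
quadratic: (j846)² + 48·j846 + 40000 = -675716 + j40608 → |·| ≈ 6.7694e+05, ∠ ≈ 176.56°
|G| = 80000 · 917.85 / 6.7694e+05 ≈ 108.47
Gain = 20 log₁₀(108.47) ≈ 40.71 dB
∠G = 67.18° − 176.56° = -109.38°

40.7 dB, -109.4°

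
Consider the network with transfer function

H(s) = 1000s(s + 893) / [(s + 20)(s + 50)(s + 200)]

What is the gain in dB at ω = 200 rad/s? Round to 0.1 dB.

23.9 dB

At s = jω = j200:
zero (s+893): 893 + j200 → |·| = √(893²+200²) = √837449 ≈ 915.12, ∠ = arctan(200/893) ≈ 12.62°
zero at origin: s = j200 → |·| = 200, ∠ = 90.00°
pole (s+20): 20 + j200 → |·| = √(20²+200²) = √40400 ≈ 201, ∠ = arctan(200/20) ≈ 84.29°
pole (s+50): 50 + j200 → |·| = √(50²+200²) = √42500 ≈ 206.16, ∠ = arctan(200/50) ≈ 75.96°
pole (s+200): 200 + j200 → |·| = √(200²+200²) = √80000 ≈ 282.84, ∠ = arctan(200/200) ≈ 45.00°
|H| = 1000 · 1.8302e+05 / 1.172e+07 ≈ 15.616
Gain = 20 log₁₀(15.616) ≈ 23.87 dB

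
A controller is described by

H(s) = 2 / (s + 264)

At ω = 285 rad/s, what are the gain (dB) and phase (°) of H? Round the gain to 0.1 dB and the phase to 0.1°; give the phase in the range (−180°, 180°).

Substitute s = j285:
Numerator: 2 = 2 + j0
Denominator: (j285) + 264 = 264 + j285
|N| = √(2² + 0²) ≈ 2, ∠N ≈ 0.00°
|D| = √(264² + 285²) ≈ 388.49, ∠D ≈ 47.19°
|H| = 2 / 388.49 ≈ 0.0051481
Gain = 20 log₁₀(0.0051481) ≈ -45.77 dB
∠H = 0.00° − 47.19° = -47.19°

-45.8 dB, -47.2°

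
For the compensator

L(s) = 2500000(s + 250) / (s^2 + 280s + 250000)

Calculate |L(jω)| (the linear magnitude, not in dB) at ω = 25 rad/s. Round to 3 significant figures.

At s = jω = j25:
zero (s+250): 250 + j25 → |·| = √(250²+25²) = √63125 ≈ 251.25, ∠ = arctan(25/250) ≈ 5.71°
quadratic: (j25)² + 280·j25 + 250000 = 249375 + j7000 → |·| ≈ 2.4947e+05, ∠ ≈ 1.61°
|L| = 2500000 · 251.25 / 2.4947e+05 ≈ 2517.8

2.52e+03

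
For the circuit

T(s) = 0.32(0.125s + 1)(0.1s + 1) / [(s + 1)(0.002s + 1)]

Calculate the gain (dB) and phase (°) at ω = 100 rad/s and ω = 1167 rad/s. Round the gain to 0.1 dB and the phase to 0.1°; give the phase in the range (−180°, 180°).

At ω = 100 rad/s:
zero (1 + j100·0.125) = 1 + j12.5 → |·| ≈ 12.54, ∠ ≈ 85.43°
zero (1 + j100·0.1) = 1 + j10 → |·| ≈ 10.05, ∠ ≈ 84.29°
pole (1 + j100·1) = 1 + j100 → |·| ≈ 100, ∠ ≈ 89.43°
pole (1 + j100·0.002) = 1 + j0.2 → |·| ≈ 1.0198, ∠ ≈ 11.31°
|T| = 0.32 · 12.54 · 10.05 / (100 · 1.0198) ≈ 0.39546
Gain = 20 log₁₀(0.39546) ≈ -8.06 dB
∠T = (85.43° + 84.29°) − (89.43° + 11.31°) = 68.98°

At ω = 1167 rad/s:
zero (1 + j1167·0.125) = 1 + j145.875 → |·| ≈ 145.88, ∠ ≈ 89.61°
zero (1 + j1167·0.1) = 1 + j116.7 → |·| ≈ 116.7, ∠ ≈ 89.51°
pole (1 + j1167·1) = 1 + j1167 → |·| ≈ 1167, ∠ ≈ 89.95°
pole (1 + j1167·0.002) = 1 + j2.334 → |·| ≈ 2.5392, ∠ ≈ 66.81°
|T| = 0.32 · 145.88 · 116.7 / (1167 · 2.5392) ≈ 1.8384
Gain = 20 log₁₀(1.8384) ≈ 5.29 dB
∠T = (89.61° + 89.51°) − (89.95° + 66.81°) = 22.36°

ω = 100: -8.1 dB, 69.0°; ω = 1167: 5.3 dB, 22.4°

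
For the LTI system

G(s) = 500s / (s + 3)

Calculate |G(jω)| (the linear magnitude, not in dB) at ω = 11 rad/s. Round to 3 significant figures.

482

At s = jω = j11:
zero at origin: s = j11 → |·| = 11, ∠ = 90.00°
pole (s+3): 3 + j11 → |·| = √(3²+11²) = √130 ≈ 11.402, ∠ = arctan(11/3) ≈ 74.74°
|G| = 500 · 11 / 11.402 ≈ 482.37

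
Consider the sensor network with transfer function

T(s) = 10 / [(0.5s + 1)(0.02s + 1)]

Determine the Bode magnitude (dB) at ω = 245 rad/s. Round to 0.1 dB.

At ω = 245 rad/s:
pole (1 + j245·0.5) = 1 + j122.5 → |·| ≈ 122.5, ∠ ≈ 89.53°
pole (1 + j245·0.02) = 1 + j4.9 → |·| ≈ 5.001, ∠ ≈ 78.47°
|T| = 10 · 1 / (122.5 · 5.001) ≈ 0.016323
Gain = 20 log₁₀(0.016323) ≈ -35.74 dB

-35.7 dB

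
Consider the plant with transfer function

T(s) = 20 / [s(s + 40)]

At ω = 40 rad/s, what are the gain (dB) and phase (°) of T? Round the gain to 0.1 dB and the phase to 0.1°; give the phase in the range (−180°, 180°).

-41.1 dB, -135.0°

At s = jω = j40:
pole (s+40): 40 + j40 → |·| = √(40²+40²) = √3200 ≈ 56.569, ∠ = arctan(40/40) ≈ 45.00°
pole at origin: |s| = 40, ∠ = 90.00° (in denominator)
|T| = 20 / 2262.8 ≈ 0.0088386
Gain = 20 log₁₀(0.0088386) ≈ -41.07 dB
∠T = 0.00° − 135.00° = -135.00°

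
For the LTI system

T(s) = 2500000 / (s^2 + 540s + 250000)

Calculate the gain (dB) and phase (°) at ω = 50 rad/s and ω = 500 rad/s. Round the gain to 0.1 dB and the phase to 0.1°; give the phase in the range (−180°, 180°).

ω = 50: 20.0 dB, -6.2°; ω = 500: 19.3 dB, -90.0°

At s = jω = j50:
quadratic: (j50)² + 540·j50 + 250000 = 247500 + j27000 → |·| ≈ 2.4897e+05, ∠ ≈ 6.23°
|T| = 2500000 / 2.4897e+05 ≈ 10.041
Gain = 20 log₁₀(10.041) ≈ 20.04 dB
∠T = 0.00° − 6.23° = -6.23°

At s = jω = j500:
quadratic: (j500)² + 540·j500 + 250000 = 0 + j270000 → |·| ≈ 2.7e+05, ∠ ≈ 90.00°
|T| = 2500000 / 2.7e+05 ≈ 9.2593
Gain = 20 log₁₀(9.2593) ≈ 19.33 dB
∠T = 0.00° − 90.00° = -90.00°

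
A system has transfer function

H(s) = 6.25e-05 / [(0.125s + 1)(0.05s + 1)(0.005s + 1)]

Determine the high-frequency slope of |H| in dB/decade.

-60 dB/decade

Each pole contributes −20 dB/decade at high frequency; each zero contributes +20 dB/decade.
Net: 0 zero(s) − 3 pole(s) → -60 dB/decade.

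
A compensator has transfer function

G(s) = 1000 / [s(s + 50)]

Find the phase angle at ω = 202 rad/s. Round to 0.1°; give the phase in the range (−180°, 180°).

-166.1°

At s = jω = j202:
pole (s+50): 50 + j202 → |·| = √(50²+202²) = √43304 ≈ 208.1, ∠ = arctan(202/50) ≈ 76.10°
pole at origin: |s| = 202, ∠ = 90.00° (in denominator)
∠G = 0.00° − 166.10° = -166.10°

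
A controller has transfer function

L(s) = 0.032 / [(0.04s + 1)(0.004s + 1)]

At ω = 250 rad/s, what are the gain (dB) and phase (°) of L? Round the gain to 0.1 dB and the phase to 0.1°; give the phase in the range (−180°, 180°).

At ω = 250 rad/s:
pole (1 + j250·0.04) = 1 + j10 → |·| ≈ 10.05, ∠ ≈ 84.29°
pole (1 + j250·0.004) = 1 + j1 → |·| ≈ 1.4142, ∠ ≈ 45.00°
|L| = 0.032 · 1 / (10.05 · 1.4142) ≈ 0.0022515
Gain = 20 log₁₀(0.0022515) ≈ -52.95 dB
∠L = (0°) − (84.29° + 45.00°) = -129.29°

-53.0 dB, -129.3°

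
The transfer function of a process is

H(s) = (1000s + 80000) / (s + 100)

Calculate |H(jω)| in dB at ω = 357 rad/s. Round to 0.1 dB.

Substitute s = j357:
Numerator: 1000(j357) + 80000 = 80000 + j357000
Denominator: (j357) + 100 = 100 + j357
|N| = √(80000² + 357000²) ≈ 3.6585e+05, ∠N ≈ 77.37°
|D| = √(100² + 357²) ≈ 370.74, ∠D ≈ 74.35°
|H| = 3.6585e+05 / 370.74 ≈ 986.81
Gain = 20 log₁₀(986.81) ≈ 59.88 dB

59.9 dB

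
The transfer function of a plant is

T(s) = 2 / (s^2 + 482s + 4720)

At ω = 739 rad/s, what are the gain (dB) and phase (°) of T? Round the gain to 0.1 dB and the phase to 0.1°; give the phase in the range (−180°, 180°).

Substitute s = j739:
Numerator: 2 = 2 + j0
Denominator: (j739)^2 + 482(j739) + 4720 = -541401 + j356198
|N| = √(2² + 0²) ≈ 2, ∠N ≈ 0.00°
|D| = √(541401² + 356198²) ≈ 6.4807e+05, ∠D ≈ 146.66°
|T| = 2 / 6.4807e+05 ≈ 3.0861e-06
Gain = 20 log₁₀(3.0861e-06) ≈ -110.21 dB
∠T = 0.00° − 146.66° = -146.66°

-110.2 dB, -146.7°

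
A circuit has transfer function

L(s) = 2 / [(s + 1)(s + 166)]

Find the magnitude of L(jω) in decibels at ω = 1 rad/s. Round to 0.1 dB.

At s = jω = j1:
pole (s+1): 1 + j1 → |·| = √(1²+1²) = √2 ≈ 1.4142, ∠ = arctan(1/1) ≈ 45.00°
pole (s+166): 166 + j1 → |·| = √(166²+1²) = √27557 ≈ 166, ∠ = arctan(1/166) ≈ 0.35°
|L| = 2 / 234.76 ≈ 0.0085193
Gain = 20 log₁₀(0.0085193) ≈ -41.39 dB

-41.4 dB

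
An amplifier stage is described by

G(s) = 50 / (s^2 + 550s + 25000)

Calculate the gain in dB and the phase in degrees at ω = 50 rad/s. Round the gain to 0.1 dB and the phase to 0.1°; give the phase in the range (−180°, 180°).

-57.0 dB, -50.7°

Substitute s = j50:
Numerator: 50 = 50 + j0
Denominator: (j50)^2 + 550(j50) + 25000 = 22500 + j27500
|N| = √(50² + 0²) ≈ 50, ∠N ≈ 0.00°
|D| = √(22500² + 27500²) ≈ 35532, ∠D ≈ 50.71°
|G| = 50 / 35532 ≈ 0.0014072
Gain = 20 log₁₀(0.0014072) ≈ -57.03 dB
∠G = 0.00° − 50.71° = -50.71°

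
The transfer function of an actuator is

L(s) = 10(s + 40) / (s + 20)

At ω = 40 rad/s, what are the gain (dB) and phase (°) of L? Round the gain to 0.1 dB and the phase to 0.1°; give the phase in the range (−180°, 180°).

At s = jω = j40:
zero (s+40): 40 + j40 → |·| = √(40²+40²) = √3200 ≈ 56.569, ∠ = arctan(40/40) ≈ 45.00°
pole (s+20): 20 + j40 → |·| = √(20²+40²) = √2000 ≈ 44.721, ∠ = arctan(40/20) ≈ 63.43°
|L| = 10 · 56.569 / 44.721 ≈ 12.649
Gain = 20 log₁₀(12.649) ≈ 22.04 dB
∠L = 45.00° − 63.43° = -18.43°

22.0 dB, -18.4°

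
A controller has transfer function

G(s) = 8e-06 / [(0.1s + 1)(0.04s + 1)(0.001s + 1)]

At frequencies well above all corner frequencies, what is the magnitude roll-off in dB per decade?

-60 dB/decade

Each pole contributes −20 dB/decade at high frequency; each zero contributes +20 dB/decade.
Net: 0 zero(s) − 3 pole(s) → -60 dB/decade.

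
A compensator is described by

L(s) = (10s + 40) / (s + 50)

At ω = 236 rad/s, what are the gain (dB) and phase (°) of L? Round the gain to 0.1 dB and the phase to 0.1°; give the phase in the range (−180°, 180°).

19.8 dB, 11.0°

Substitute s = j236:
Numerator: 10(j236) + 40 = 40 + j2360
Denominator: (j236) + 50 = 50 + j236
|N| = √(40² + 2360²) ≈ 2360.3, ∠N ≈ 89.03°
|D| = √(50² + 236²) ≈ 241.24, ∠D ≈ 78.04°
|L| = 2360.3 / 241.24 ≈ 9.784
Gain = 20 log₁₀(9.784) ≈ 19.81 dB
∠L = 89.03° − 78.04° = 10.99°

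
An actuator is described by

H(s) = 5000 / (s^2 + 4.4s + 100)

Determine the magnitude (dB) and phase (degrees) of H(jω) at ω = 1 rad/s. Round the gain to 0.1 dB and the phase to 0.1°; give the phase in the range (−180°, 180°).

At s = jω = j1:
quadratic: (j1)² + 4.4·j1 + 100 = 99 + j4.4 → |·| ≈ 99.098, ∠ ≈ 2.54°
|H| = 5000 / 99.098 ≈ 50.455
Gain = 20 log₁₀(50.455) ≈ 34.06 dB
∠H = 0.00° − 2.54° = -2.54°

34.1 dB, -2.5°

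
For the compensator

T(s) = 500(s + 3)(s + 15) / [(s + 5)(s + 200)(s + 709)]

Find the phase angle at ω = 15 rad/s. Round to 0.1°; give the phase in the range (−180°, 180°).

At s = jω = j15:
zero (s+3): 3 + j15 → |·| = √(3²+15²) = √234 ≈ 15.297, ∠ = arctan(15/3) ≈ 78.69°
zero (s+15): 15 + j15 → |·| = √(15²+15²) = √450 ≈ 21.213, ∠ = arctan(15/15) ≈ 45.00°
pole (s+5): 5 + j15 → |·| = √(5²+15²) = √250 ≈ 15.811, ∠ = arctan(15/5) ≈ 71.57°
pole (s+200): 200 + j15 → |·| = √(200²+15²) = √40225 ≈ 200.56, ∠ = arctan(15/200) ≈ 4.29°
pole (s+709): 709 + j15 → |·| = √(709²+15²) = √502906 ≈ 709.16, ∠ = arctan(15/709) ≈ 1.21°
∠T = 123.69° − 77.07° = 46.62°

46.6°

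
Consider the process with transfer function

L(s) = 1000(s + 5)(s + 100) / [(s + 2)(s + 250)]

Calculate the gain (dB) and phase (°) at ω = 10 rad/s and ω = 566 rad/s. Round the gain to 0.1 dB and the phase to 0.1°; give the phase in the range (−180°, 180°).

ω = 10: 52.9 dB, -11.8°; ω = 566: 59.4 dB, 13.5°

At s = jω = j10:
zero (s+5): 5 + j10 → |·| = √(5²+10²) = √125 ≈ 11.18, ∠ = arctan(10/5) ≈ 63.43°
zero (s+100): 100 + j10 → |·| = √(100²+10²) = √10100 ≈ 100.5, ∠ = arctan(10/100) ≈ 5.71°
pole (s+2): 2 + j10 → |·| = √(2²+10²) = √104 ≈ 10.198, ∠ = arctan(10/2) ≈ 78.69°
pole (s+250): 250 + j10 → |·| = √(250²+10²) = √62600 ≈ 250.2, ∠ = arctan(10/250) ≈ 2.29°
|L| = 1000 · 1123.6 / 2551.5 ≈ 440.37
Gain = 20 log₁₀(440.37) ≈ 52.88 dB
∠L = 69.14° − 80.98° = -11.84°

At s = jω = j566:
zero (s+5): 5 + j566 → |·| = √(5²+566²) = √320381 ≈ 566.02, ∠ = arctan(566/5) ≈ 89.49°
zero (s+100): 100 + j566 → |·| = √(100²+566²) = √330356 ≈ 574.77, ∠ = arctan(566/100) ≈ 79.98°
pole (s+2): 2 + j566 → |·| = √(2²+566²) = √320360 ≈ 566, ∠ = arctan(566/2) ≈ 89.80°
pole (s+250): 250 + j566 → |·| = √(250²+566²) = √382856 ≈ 618.75, ∠ = arctan(566/250) ≈ 66.17°
|L| = 1000 · 3.2533e+05 / 3.5021e+05 ≈ 928.96
Gain = 20 log₁₀(928.96) ≈ 59.36 dB
∠L = 169.47° − 155.97° = 13.50°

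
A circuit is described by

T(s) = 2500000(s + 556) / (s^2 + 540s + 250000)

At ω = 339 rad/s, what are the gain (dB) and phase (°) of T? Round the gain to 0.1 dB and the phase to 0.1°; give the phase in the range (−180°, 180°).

At s = jω = j339:
zero (s+556): 556 + j339 → |·| = √(556²+339²) = √424057 ≈ 651.2, ∠ = arctan(339/556) ≈ 31.37°
quadratic: (j339)² + 540·j339 + 250000 = 135079 + j183060 → |·| ≈ 2.275e+05, ∠ ≈ 53.58°
|T| = 2500000 · 651.2 / 2.275e+05 ≈ 7156
Gain = 20 log₁₀(7156) ≈ 77.09 dB
∠T = 31.37° − 53.58° = -22.21°

77.1 dB, -22.2°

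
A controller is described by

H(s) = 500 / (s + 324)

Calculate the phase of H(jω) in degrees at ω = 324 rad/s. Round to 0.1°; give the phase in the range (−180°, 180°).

-45.0°

At s = jω = j324:
pole (s+324): 324 + j324 → |·| = √(324²+324²) = √209952 ≈ 458.21, ∠ = arctan(324/324) ≈ 45.00°
∠H = 0.00° − 45.00° = -45.00°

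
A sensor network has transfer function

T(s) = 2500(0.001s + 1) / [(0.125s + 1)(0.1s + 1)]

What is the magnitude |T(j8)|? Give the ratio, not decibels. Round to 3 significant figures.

At ω = 8 rad/s:
zero (1 + j8·0.001) = 1 + j0.008 → |·| ≈ 1, ∠ ≈ 0.46°
pole (1 + j8·0.125) = 1 + j1 → |·| ≈ 1.4142, ∠ ≈ 45.00°
pole (1 + j8·0.1) = 1 + j0.8 → |·| ≈ 1.2806, ∠ ≈ 38.66°
|T| = 2500 · 1 / (1.4142 · 1.2806) ≈ 1380.4

1.38e+03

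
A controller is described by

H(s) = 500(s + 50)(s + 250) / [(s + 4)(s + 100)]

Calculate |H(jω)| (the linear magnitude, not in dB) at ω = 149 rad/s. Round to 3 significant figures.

At s = jω = j149:
zero (s+50): 50 + j149 → |·| = √(50²+149²) = √24701 ≈ 157.17, ∠ = arctan(149/50) ≈ 71.45°
zero (s+250): 250 + j149 → |·| = √(250²+149²) = √84701 ≈ 291.03, ∠ = arctan(149/250) ≈ 30.79°
pole (s+4): 4 + j149 → |·| = √(4²+149²) = √22217 ≈ 149.05, ∠ = arctan(149/4) ≈ 88.46°
pole (s+100): 100 + j149 → |·| = √(100²+149²) = √32201 ≈ 179.45, ∠ = arctan(149/100) ≈ 56.13°
|H| = 500 · 45741 / 26747 ≈ 855.07

855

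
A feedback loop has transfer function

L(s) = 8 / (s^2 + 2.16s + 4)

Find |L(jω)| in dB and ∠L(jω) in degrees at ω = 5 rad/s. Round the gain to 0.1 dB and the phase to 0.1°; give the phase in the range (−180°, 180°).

At s = jω = j5:
quadratic: (j5)² + 2.16·j5 + 4 = -21 + j10.8 → |·| ≈ 23.614, ∠ ≈ 152.78°
|L| = 8 / 23.614 ≈ 0.33878
Gain = 20 log₁₀(0.33878) ≈ -9.40 dB
∠L = 0.00° − 152.78° = -152.78°

-9.4 dB, -152.8°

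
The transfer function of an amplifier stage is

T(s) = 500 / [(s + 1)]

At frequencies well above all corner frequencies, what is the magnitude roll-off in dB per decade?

-20 dB/decade

Each pole contributes −20 dB/decade at high frequency; each zero contributes +20 dB/decade.
Net: 0 zero(s) − 1 pole(s) → -20 dB/decade.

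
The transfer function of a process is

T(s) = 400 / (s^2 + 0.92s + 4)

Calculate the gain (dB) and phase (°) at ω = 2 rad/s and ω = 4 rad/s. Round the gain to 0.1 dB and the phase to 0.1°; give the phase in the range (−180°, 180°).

At s = jω = j2:
quadratic: (j2)² + 0.92·j2 + 4 = 0 + j1.84 → |·| ≈ 1.84, ∠ ≈ 90.00°
|T| = 400 / 1.84 ≈ 217.39
Gain = 20 log₁₀(217.39) ≈ 46.74 dB
∠T = 0.00° − 90.00° = -90.00°

At s = jω = j4:
quadratic: (j4)² + 0.92·j4 + 4 = -12 + j3.68 → |·| ≈ 12.552, ∠ ≈ 162.95°
|T| = 400 / 12.552 ≈ 31.867
Gain = 20 log₁₀(31.867) ≈ 30.07 dB
∠T = 0.00° − 162.95° = -162.95°

ω = 2: 46.7 dB, -90.0°; ω = 4: 30.1 dB, -163.0°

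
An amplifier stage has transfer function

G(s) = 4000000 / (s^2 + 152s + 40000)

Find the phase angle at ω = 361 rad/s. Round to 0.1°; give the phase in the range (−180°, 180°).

At s = jω = j361:
quadratic: (j361)² + 152·j361 + 40000 = -90321 + j54872 → |·| ≈ 1.0568e+05, ∠ ≈ 148.72°
∠G = 0.00° − 148.72° = -148.72°

-148.7°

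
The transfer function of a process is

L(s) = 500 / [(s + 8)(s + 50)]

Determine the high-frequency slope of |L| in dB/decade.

Each pole contributes −20 dB/decade at high frequency; each zero contributes +20 dB/decade.
Net: 0 zero(s) − 2 pole(s) → -40 dB/decade.

-40 dB/decade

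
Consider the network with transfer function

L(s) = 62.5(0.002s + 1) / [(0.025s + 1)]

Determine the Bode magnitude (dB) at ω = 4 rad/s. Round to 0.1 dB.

At ω = 4 rad/s:
zero (1 + j4·0.002) = 1 + j0.008 → |·| ≈ 1, ∠ ≈ 0.46°
pole (1 + j4·0.025) = 1 + j0.1 → |·| ≈ 1.005, ∠ ≈ 5.71°
|L| = 62.5 · 1 / (1.005) ≈ 62.189
Gain = 20 log₁₀(62.189) ≈ 35.87 dB

35.9 dB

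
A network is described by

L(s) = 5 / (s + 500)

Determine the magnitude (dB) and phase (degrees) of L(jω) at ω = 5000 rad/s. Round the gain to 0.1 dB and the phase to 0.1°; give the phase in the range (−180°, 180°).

At s = jω = j5000:
pole (s+500): 500 + j5000 → |·| = √(500²+5000²) = √25250000 ≈ 5024.9, ∠ = arctan(5000/500) ≈ 84.29°
|L| = 5 / 5024.9 ≈ 0.00099504
Gain = 20 log₁₀(0.00099504) ≈ -60.04 dB
∠L = 0.00° − 84.29° = -84.29°

-60.0 dB, -84.3°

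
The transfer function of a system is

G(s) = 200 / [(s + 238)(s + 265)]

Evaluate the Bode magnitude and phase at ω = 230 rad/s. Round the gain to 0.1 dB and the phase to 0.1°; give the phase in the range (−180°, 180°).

-55.3 dB, -85.0°

At s = jω = j230:
pole (s+238): 238 + j230 → |·| = √(238²+230²) = √109544 ≈ 330.97, ∠ = arctan(230/238) ≈ 44.02°
pole (s+265): 265 + j230 → |·| = √(265²+230²) = √123125 ≈ 350.89, ∠ = arctan(230/265) ≈ 40.96°
|G| = 200 / 1.1613e+05 ≈ 0.0017222
Gain = 20 log₁₀(0.0017222) ≈ -55.28 dB
∠G = 0.00° − 84.98° = -84.98°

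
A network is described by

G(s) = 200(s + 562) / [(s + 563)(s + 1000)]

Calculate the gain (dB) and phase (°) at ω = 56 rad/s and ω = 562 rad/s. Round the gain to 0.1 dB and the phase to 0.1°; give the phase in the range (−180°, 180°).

ω = 56: -14.0 dB, -3.2°; ω = 562: -15.2 dB, -29.3°

At s = jω = j56:
zero (s+562): 562 + j56 → |·| = √(562²+56²) = √318980 ≈ 564.78, ∠ = arctan(56/562) ≈ 5.69°
pole (s+563): 563 + j56 → |·| = √(563²+56²) = √320105 ≈ 565.78, ∠ = arctan(56/563) ≈ 5.68°
pole (s+1000): 1000 + j56 → |·| = √(1000²+56²) = √1003136 ≈ 1001.6, ∠ = arctan(56/1000) ≈ 3.21°
|G| = 200 · 564.78 / 5.6669e+05 ≈ 0.19933
Gain = 20 log₁₀(0.19933) ≈ -14.01 dB
∠G = 5.69° − 8.89° = -3.20°

At s = jω = j562:
zero (s+562): 562 + j562 → |·| = √(562²+562²) = √631688 ≈ 794.79, ∠ = arctan(562/562) ≈ 45.00°
pole (s+563): 563 + j562 → |·| = √(563²+562²) = √632813 ≈ 795.5, ∠ = arctan(562/563) ≈ 44.95°
pole (s+1000): 1000 + j562 → |·| = √(1000²+562²) = √1315844 ≈ 1147.1, ∠ = arctan(562/1000) ≈ 29.34°
|G| = 200 · 794.79 / 9.1252e+05 ≈ 0.1742
Gain = 20 log₁₀(0.1742) ≈ -15.18 dB
∠G = 45.00° − 74.29° = -29.29°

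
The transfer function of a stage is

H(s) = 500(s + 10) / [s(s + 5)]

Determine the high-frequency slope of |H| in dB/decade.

Each pole contributes −20 dB/decade at high frequency; each zero contributes +20 dB/decade.
Net: 1 zero(s) − 2 pole(s) → -20 dB/decade.

-20 dB/decade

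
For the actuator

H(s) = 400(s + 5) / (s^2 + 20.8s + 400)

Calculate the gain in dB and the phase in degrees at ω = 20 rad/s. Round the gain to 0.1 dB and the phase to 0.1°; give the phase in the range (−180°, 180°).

25.9 dB, -14.0°

At s = jω = j20:
zero (s+5): 5 + j20 → |·| = √(5²+20²) = √425 ≈ 20.616, ∠ = arctan(20/5) ≈ 75.96°
quadratic: (j20)² + 20.8·j20 + 400 = 0 + j416 → |·| ≈ 416, ∠ ≈ 90.00°
|H| = 400 · 20.616 / 416 ≈ 19.823
Gain = 20 log₁₀(19.823) ≈ 25.94 dB
∠H = 75.96° − 90.00° = -14.04°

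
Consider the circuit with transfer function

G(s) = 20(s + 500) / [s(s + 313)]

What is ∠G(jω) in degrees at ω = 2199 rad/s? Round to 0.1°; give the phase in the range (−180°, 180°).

At s = jω = j2199:
zero (s+500): 500 + j2199 → |·| = √(500²+2199²) = √5085601 ≈ 2255.1, ∠ = arctan(2199/500) ≈ 77.19°
pole (s+313): 313 + j2199 → |·| = √(313²+2199²) = √4933570 ≈ 2221.2, ∠ = arctan(2199/313) ≈ 81.90°
pole at origin: |s| = 2199, ∠ = 90.00° (in denominator)
∠G = 77.19° − 171.90° = -94.71°

-94.7°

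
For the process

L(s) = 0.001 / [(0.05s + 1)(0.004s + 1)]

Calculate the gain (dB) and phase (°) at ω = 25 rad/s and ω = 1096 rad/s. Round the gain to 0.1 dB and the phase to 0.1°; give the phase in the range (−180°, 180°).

ω = 25: -64.1 dB, -57.1°; ω = 1096: -107.8 dB, -166.1°

At ω = 25 rad/s:
pole (1 + j25·0.05) = 1 + j1.25 → |·| ≈ 1.6008, ∠ ≈ 51.34°
pole (1 + j25·0.004) = 1 + j0.1 → |·| ≈ 1.005, ∠ ≈ 5.71°
|L| = 0.001 · 1 / (1.6008 · 1.005) ≈ 0.00062158
Gain = 20 log₁₀(0.00062158) ≈ -64.13 dB
∠L = (0°) − (51.34° + 5.71°) = -57.05°

At ω = 1096 rad/s:
pole (1 + j1096·0.05) = 1 + j54.8 → |·| ≈ 54.809, ∠ ≈ 88.95°
pole (1 + j1096·0.004) = 1 + j4.384 → |·| ≈ 4.4966, ∠ ≈ 77.15°
|L| = 0.001 · 1 / (54.809 · 4.4966) ≈ 4.0575e-06
Gain = 20 log₁₀(4.0575e-06) ≈ -107.83 dB
∠L = (0°) − (88.95° + 77.15°) = -166.10°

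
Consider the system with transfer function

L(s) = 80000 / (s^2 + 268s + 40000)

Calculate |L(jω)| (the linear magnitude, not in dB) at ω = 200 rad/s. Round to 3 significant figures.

1.49

At s = jω = j200:
quadratic: (j200)² + 268·j200 + 40000 = 0 + j53600 → |·| ≈ 53600, ∠ ≈ 90.00°
|L| = 80000 / 53600 ≈ 1.4925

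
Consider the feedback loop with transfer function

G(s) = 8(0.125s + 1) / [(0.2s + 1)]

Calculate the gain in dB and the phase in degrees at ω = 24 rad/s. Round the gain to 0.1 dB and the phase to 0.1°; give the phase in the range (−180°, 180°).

At ω = 24 rad/s:
zero (1 + j24·0.125) = 1 + j3 → |·| ≈ 3.1623, ∠ ≈ 71.57°
pole (1 + j24·0.2) = 1 + j4.8 → |·| ≈ 4.9031, ∠ ≈ 78.23°
|G| = 8 · 3.1623 / (4.9031) ≈ 5.1597
Gain = 20 log₁₀(5.1597) ≈ 14.25 dB
∠G = (71.57°) − (78.23°) = -6.66°

14.3 dB, -6.7°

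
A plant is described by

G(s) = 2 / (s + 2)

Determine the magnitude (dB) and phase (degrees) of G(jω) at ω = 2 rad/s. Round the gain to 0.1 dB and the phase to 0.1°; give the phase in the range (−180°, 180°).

Substitute s = j2:
Numerator: 2 = 2 + j0
Denominator: (j2) + 2 = 2 + j2
|N| = √(2² + 0²) ≈ 2, ∠N ≈ 0.00°
|D| = √(2² + 2²) ≈ 2.8284, ∠D ≈ 45.00°
|G| = 2 / 2.8284 ≈ 0.70711
Gain = 20 log₁₀(0.70711) ≈ -3.01 dB
∠G = 0.00° − 45.00° = -45.00°

-3.0 dB, -45.0°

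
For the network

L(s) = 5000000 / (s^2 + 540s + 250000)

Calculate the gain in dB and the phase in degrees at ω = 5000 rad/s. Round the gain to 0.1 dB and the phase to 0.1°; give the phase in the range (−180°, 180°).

At s = jω = j5000:
quadratic: (j5000)² + 540·j5000 + 250000 = -24750000 + j2700000 → |·| ≈ 2.4897e+07, ∠ ≈ 173.77°
|L| = 5000000 / 2.4897e+07 ≈ 0.20083
Gain = 20 log₁₀(0.20083) ≈ -13.94 dB
∠L = 0.00° − 173.77° = -173.77°

-13.9 dB, -173.8°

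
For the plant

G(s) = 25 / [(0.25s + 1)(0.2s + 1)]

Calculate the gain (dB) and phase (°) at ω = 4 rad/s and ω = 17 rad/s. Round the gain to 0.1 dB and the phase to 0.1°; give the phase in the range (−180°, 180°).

ω = 4: 22.8 dB, -83.7°; ω = 17: 4.2 dB, -150.4°

At ω = 4 rad/s:
pole (1 + j4·0.25) = 1 + j1 → |·| ≈ 1.4142, ∠ ≈ 45.00°
pole (1 + j4·0.2) = 1 + j0.8 → |·| ≈ 1.2806, ∠ ≈ 38.66°
|G| = 25 · 1 / (1.4142 · 1.2806) ≈ 13.804
Gain = 20 log₁₀(13.804) ≈ 22.80 dB
∠G = (0°) − (45.00° + 38.66°) = -83.66°

At ω = 17 rad/s:
pole (1 + j17·0.25) = 1 + j4.25 → |·| ≈ 4.3661, ∠ ≈ 76.76°
pole (1 + j17·0.2) = 1 + j3.4 → |·| ≈ 3.544, ∠ ≈ 73.61°
|G| = 25 · 1 / (4.3661 · 3.544) ≈ 1.6157
Gain = 20 log₁₀(1.6157) ≈ 4.17 dB
∠G = (0°) − (76.76° + 73.61°) = -150.37°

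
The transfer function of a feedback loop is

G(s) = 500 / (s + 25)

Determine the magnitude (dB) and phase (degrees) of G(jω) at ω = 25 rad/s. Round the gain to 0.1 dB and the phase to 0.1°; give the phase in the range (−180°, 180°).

Substitute s = j25:
Numerator: 500 = 500 + j0
Denominator: (j25) + 25 = 25 + j25
|N| = √(500² + 0²) ≈ 500, ∠N ≈ 0.00°
|D| = √(25² + 25²) ≈ 35.355, ∠D ≈ 45.00°
|G| = 500 / 35.355 ≈ 14.142
Gain = 20 log₁₀(14.142) ≈ 23.01 dB
∠G = 0.00° − 45.00° = -45.00°

23.0 dB, -45.0°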